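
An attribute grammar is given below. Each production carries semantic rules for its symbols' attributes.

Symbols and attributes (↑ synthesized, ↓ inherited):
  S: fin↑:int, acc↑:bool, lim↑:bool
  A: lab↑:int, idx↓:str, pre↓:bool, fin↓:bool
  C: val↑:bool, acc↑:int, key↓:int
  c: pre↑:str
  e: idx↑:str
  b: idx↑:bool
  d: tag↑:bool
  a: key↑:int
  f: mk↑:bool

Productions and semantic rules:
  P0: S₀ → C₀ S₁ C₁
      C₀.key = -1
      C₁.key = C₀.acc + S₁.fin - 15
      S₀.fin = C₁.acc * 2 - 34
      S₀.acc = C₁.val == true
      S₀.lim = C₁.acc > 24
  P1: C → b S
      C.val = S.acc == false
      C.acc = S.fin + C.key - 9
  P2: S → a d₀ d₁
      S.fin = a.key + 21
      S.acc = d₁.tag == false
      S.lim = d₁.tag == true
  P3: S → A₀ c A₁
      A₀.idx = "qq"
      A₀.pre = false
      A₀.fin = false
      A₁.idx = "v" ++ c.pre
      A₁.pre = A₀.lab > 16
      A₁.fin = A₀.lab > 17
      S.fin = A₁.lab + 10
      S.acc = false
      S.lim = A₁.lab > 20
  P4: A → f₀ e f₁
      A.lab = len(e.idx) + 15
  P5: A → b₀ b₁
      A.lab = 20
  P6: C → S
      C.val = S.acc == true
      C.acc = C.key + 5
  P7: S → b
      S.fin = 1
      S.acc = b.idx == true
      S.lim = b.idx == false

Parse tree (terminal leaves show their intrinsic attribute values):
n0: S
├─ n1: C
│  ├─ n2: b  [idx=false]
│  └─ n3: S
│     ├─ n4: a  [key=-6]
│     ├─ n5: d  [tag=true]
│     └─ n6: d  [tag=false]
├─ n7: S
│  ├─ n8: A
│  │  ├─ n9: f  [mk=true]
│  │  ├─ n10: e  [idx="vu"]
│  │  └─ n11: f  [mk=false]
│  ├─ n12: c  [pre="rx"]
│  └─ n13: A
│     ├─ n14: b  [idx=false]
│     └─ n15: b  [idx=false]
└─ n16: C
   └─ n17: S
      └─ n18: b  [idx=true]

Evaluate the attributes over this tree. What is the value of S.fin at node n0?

16

1. n1.key = -1  [-1]
2. n2.idx = false  [terminal]
3. n4.key = -6  [terminal]
4. n5.tag = true  [terminal]
5. n6.tag = false  [terminal]
6. n3.fin = 15  [a.key + 21]
7. n3.acc = true  [d₁.tag == false]
8. n3.lim = false  [d₁.tag == true]
9. n1.val = false  [S.acc == false]
10. n1.acc = 5  [S.fin + C.key - 9]
11. n8.idx = "qq"  ["qq"]
12. n8.pre = false  [false]
13. n8.fin = false  [false]
14. n9.mk = true  [terminal]
15. n10.idx = "vu"  [terminal]
16. n11.mk = false  [terminal]
17. n8.lab = 17  [len(e.idx) + 15]
18. n12.pre = "rx"  [terminal]
19. n13.idx = "vrx"  ["v" ++ c.pre]
20. n13.pre = true  [A₀.lab > 16]
21. n13.fin = false  [A₀.lab > 17]
22. n14.idx = false  [terminal]
23. n15.idx = false  [terminal]
24. n13.lab = 20  [20]
25. n7.fin = 30  [A₁.lab + 10]
26. n7.acc = false  [false]
27. n7.lim = false  [A₁.lab > 20]
28. n16.key = 20  [C₀.acc + S₁.fin - 15]
29. n18.idx = true  [terminal]
30. n17.fin = 1  [1]
31. n17.acc = true  [b.idx == true]
32. n17.lim = false  [b.idx == false]
33. n16.val = true  [S.acc == true]
34. n16.acc = 25  [C.key + 5]
35. n0.fin = 16  [C₁.acc * 2 - 34]
36. n0.acc = true  [C₁.val == true]
37. n0.lim = true  [C₁.acc > 24]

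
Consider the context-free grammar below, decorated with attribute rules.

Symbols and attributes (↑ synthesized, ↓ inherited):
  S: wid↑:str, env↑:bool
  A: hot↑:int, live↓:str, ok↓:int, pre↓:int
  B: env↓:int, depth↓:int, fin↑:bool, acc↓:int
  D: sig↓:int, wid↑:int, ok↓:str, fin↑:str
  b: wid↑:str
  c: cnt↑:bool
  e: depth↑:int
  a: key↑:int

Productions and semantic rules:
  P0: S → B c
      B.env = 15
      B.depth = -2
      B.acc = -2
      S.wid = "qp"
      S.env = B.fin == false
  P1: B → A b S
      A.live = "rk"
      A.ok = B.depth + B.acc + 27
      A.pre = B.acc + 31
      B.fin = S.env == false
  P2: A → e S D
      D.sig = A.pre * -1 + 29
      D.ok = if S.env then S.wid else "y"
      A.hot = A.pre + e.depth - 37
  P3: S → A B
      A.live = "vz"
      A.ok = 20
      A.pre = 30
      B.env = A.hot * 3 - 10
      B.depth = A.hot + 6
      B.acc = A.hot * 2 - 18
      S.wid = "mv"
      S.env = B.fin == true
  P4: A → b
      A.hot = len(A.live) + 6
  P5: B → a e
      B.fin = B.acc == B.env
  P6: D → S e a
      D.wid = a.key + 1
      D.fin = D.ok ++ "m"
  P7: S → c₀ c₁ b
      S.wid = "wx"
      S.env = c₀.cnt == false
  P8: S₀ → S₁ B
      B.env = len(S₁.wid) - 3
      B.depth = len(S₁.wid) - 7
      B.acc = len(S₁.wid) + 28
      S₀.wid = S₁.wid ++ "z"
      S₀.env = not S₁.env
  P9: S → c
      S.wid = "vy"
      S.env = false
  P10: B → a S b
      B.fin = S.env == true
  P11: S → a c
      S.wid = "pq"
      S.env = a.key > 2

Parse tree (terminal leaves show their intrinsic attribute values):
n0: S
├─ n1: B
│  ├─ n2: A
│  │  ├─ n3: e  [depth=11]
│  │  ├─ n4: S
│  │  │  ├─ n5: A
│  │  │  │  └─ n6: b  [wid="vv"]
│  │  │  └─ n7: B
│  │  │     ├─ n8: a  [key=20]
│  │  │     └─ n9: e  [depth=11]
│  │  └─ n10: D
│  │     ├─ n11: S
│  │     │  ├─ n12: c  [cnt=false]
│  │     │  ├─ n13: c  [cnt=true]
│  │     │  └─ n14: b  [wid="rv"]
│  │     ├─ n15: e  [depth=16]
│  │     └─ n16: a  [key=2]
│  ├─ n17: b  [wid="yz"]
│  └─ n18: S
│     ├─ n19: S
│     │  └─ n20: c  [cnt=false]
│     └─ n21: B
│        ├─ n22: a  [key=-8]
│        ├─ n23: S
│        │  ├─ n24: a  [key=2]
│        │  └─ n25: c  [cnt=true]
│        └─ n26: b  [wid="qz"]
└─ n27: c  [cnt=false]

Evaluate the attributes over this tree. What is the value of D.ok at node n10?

1. n1.env = 15  [15]
2. n1.depth = -2  [-2]
3. n1.acc = -2  [-2]
4. n2.live = "rk"  ["rk"]
5. n2.ok = 23  [B.depth + B.acc + 27]
6. n2.pre = 29  [B.acc + 31]
7. n3.depth = 11  [terminal]
8. n5.live = "vz"  ["vz"]
9. n5.ok = 20  [20]
10. n5.pre = 30  [30]
11. n6.wid = "vv"  [terminal]
12. n5.hot = 8  [len(A.live) + 6]
13. n7.env = 14  [A.hot * 3 - 10]
14. n7.depth = 14  [A.hot + 6]
15. n7.acc = -2  [A.hot * 2 - 18]
16. n8.key = 20  [terminal]
17. n9.depth = 11  [terminal]
18. n7.fin = false  [B.acc == B.env]
19. n4.wid = "mv"  ["mv"]
20. n4.env = false  [B.fin == true]
21. n10.sig = 0  [A.pre * -1 + 29]
22. n10.ok = "y"  [if S.env then S.wid else "y"]
23. n12.cnt = false  [terminal]
24. n13.cnt = true  [terminal]
25. n14.wid = "rv"  [terminal]
26. n11.wid = "wx"  ["wx"]
27. n11.env = true  [c₀.cnt == false]
28. n15.depth = 16  [terminal]
29. n16.key = 2  [terminal]
30. n10.wid = 3  [a.key + 1]
31. n10.fin = "ym"  [D.ok ++ "m"]
32. n2.hot = 3  [A.pre + e.depth - 37]
33. n17.wid = "yz"  [terminal]
34. n20.cnt = false  [terminal]
35. n19.wid = "vy"  ["vy"]
36. n19.env = false  [false]
37. n21.env = -1  [len(S₁.wid) - 3]
38. n21.depth = -5  [len(S₁.wid) - 7]
39. n21.acc = 30  [len(S₁.wid) + 28]
40. n22.key = -8  [terminal]
41. n24.key = 2  [terminal]
42. n25.cnt = true  [terminal]
43. n23.wid = "pq"  ["pq"]
44. n23.env = false  [a.key > 2]
45. n26.wid = "qz"  [terminal]
46. n21.fin = false  [S.env == true]
47. n18.wid = "vyz"  [S₁.wid ++ "z"]
48. n18.env = true  [not S₁.env]
49. n1.fin = false  [S.env == false]
50. n27.cnt = false  [terminal]
51. n0.wid = "qp"  ["qp"]
52. n0.env = true  [B.fin == false]

"y"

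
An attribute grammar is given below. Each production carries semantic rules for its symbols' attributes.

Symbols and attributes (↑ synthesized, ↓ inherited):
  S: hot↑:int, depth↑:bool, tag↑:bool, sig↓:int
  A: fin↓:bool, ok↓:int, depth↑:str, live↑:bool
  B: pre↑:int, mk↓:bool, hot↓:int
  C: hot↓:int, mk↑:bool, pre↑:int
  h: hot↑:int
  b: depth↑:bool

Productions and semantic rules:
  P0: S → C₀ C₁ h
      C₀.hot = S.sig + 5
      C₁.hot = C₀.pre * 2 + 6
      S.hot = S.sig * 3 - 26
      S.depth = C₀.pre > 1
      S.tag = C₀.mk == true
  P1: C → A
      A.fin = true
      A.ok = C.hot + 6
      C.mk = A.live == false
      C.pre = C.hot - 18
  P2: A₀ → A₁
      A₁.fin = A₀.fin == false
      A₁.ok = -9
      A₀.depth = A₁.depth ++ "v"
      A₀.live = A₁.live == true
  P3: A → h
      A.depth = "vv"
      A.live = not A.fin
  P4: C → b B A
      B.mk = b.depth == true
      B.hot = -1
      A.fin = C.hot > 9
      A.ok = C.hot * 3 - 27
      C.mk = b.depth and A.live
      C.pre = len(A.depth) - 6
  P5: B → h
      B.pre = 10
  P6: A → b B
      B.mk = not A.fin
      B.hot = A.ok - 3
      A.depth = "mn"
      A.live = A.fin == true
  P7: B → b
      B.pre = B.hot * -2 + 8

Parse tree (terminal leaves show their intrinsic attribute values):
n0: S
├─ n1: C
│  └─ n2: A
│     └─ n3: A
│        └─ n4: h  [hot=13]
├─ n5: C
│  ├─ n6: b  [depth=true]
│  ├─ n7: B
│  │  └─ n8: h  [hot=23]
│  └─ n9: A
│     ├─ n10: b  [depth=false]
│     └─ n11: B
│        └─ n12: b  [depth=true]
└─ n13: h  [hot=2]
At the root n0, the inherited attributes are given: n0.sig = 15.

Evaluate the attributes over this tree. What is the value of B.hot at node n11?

0

1. n0.sig = 15  [given at root]
2. n1.hot = 20  [S.sig + 5]
3. n2.fin = true  [true]
4. n2.ok = 26  [C.hot + 6]
5. n3.fin = false  [A₀.fin == false]
6. n3.ok = -9  [-9]
7. n4.hot = 13  [terminal]
8. n3.depth = "vv"  ["vv"]
9. n3.live = true  [not A.fin]
10. n2.depth = "vvv"  [A₁.depth ++ "v"]
11. n2.live = true  [A₁.live == true]
12. n1.mk = false  [A.live == false]
13. n1.pre = 2  [C.hot - 18]
14. n5.hot = 10  [C₀.pre * 2 + 6]
15. n6.depth = true  [terminal]
16. n7.mk = true  [b.depth == true]
17. n7.hot = -1  [-1]
18. n8.hot = 23  [terminal]
19. n7.pre = 10  [10]
20. n9.fin = true  [C.hot > 9]
21. n9.ok = 3  [C.hot * 3 - 27]
22. n10.depth = false  [terminal]
23. n11.mk = false  [not A.fin]
24. n11.hot = 0  [A.ok - 3]
25. n12.depth = true  [terminal]
26. n11.pre = 8  [B.hot * -2 + 8]
27. n9.depth = "mn"  ["mn"]
28. n9.live = true  [A.fin == true]
29. n5.mk = true  [b.depth and A.live]
30. n5.pre = -4  [len(A.depth) - 6]
31. n13.hot = 2  [terminal]
32. n0.hot = 19  [S.sig * 3 - 26]
33. n0.depth = true  [C₀.pre > 1]
34. n0.tag = false  [C₀.mk == true]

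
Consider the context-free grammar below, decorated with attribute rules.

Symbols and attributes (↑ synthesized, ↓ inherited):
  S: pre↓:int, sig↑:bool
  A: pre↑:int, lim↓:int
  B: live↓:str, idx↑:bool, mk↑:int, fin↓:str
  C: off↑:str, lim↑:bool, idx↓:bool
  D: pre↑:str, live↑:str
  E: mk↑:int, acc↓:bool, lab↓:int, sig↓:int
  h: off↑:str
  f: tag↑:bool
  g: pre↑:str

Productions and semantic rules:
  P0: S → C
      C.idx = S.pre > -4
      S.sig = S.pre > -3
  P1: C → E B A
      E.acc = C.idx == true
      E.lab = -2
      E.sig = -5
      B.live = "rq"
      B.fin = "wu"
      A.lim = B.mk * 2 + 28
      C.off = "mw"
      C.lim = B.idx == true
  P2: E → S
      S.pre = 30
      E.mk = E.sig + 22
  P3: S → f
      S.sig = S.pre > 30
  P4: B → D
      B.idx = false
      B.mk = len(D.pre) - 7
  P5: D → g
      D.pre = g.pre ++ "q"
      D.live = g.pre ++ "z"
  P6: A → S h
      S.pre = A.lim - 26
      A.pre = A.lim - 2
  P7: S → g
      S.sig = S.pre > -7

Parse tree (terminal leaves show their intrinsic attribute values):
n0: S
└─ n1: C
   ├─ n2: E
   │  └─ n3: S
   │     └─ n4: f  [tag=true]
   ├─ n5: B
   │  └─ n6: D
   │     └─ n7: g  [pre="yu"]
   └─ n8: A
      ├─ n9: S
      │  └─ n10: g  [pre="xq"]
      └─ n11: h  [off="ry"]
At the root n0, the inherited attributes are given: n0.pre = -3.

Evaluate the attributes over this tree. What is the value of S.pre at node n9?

-6

1. n0.pre = -3  [given at root]
2. n1.idx = true  [S.pre > -4]
3. n2.acc = true  [C.idx == true]
4. n2.lab = -2  [-2]
5. n2.sig = -5  [-5]
6. n3.pre = 30  [30]
7. n4.tag = true  [terminal]
8. n3.sig = false  [S.pre > 30]
9. n2.mk = 17  [E.sig + 22]
10. n5.live = "rq"  ["rq"]
11. n5.fin = "wu"  ["wu"]
12. n7.pre = "yu"  [terminal]
13. n6.pre = "yuq"  [g.pre ++ "q"]
14. n6.live = "yuz"  [g.pre ++ "z"]
15. n5.idx = false  [false]
16. n5.mk = -4  [len(D.pre) - 7]
17. n8.lim = 20  [B.mk * 2 + 28]
18. n9.pre = -6  [A.lim - 26]
19. n10.pre = "xq"  [terminal]
20. n9.sig = true  [S.pre > -7]
21. n11.off = "ry"  [terminal]
22. n8.pre = 18  [A.lim - 2]
23. n1.off = "mw"  ["mw"]
24. n1.lim = false  [B.idx == true]
25. n0.sig = false  [S.pre > -3]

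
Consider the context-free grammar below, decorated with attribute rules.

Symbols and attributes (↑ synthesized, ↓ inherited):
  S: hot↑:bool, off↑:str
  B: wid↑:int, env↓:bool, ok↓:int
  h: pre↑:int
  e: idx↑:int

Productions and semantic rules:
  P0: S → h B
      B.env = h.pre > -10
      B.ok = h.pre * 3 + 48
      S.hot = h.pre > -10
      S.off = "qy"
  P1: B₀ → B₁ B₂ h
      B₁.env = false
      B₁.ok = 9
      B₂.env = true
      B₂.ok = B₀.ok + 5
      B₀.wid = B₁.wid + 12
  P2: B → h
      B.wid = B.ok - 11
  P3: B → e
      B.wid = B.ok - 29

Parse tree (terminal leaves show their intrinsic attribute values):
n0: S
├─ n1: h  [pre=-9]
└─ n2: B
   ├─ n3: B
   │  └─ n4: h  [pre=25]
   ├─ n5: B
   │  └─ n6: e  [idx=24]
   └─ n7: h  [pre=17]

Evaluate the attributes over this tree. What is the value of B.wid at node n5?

-3

1. n1.pre = -9  [terminal]
2. n2.env = true  [h.pre > -10]
3. n2.ok = 21  [h.pre * 3 + 48]
4. n3.env = false  [false]
5. n3.ok = 9  [9]
6. n4.pre = 25  [terminal]
7. n3.wid = -2  [B.ok - 11]
8. n5.env = true  [true]
9. n5.ok = 26  [B₀.ok + 5]
10. n6.idx = 24  [terminal]
11. n5.wid = -3  [B.ok - 29]
12. n7.pre = 17  [terminal]
13. n2.wid = 10  [B₁.wid + 12]
14. n0.hot = true  [h.pre > -10]
15. n0.off = "qy"  ["qy"]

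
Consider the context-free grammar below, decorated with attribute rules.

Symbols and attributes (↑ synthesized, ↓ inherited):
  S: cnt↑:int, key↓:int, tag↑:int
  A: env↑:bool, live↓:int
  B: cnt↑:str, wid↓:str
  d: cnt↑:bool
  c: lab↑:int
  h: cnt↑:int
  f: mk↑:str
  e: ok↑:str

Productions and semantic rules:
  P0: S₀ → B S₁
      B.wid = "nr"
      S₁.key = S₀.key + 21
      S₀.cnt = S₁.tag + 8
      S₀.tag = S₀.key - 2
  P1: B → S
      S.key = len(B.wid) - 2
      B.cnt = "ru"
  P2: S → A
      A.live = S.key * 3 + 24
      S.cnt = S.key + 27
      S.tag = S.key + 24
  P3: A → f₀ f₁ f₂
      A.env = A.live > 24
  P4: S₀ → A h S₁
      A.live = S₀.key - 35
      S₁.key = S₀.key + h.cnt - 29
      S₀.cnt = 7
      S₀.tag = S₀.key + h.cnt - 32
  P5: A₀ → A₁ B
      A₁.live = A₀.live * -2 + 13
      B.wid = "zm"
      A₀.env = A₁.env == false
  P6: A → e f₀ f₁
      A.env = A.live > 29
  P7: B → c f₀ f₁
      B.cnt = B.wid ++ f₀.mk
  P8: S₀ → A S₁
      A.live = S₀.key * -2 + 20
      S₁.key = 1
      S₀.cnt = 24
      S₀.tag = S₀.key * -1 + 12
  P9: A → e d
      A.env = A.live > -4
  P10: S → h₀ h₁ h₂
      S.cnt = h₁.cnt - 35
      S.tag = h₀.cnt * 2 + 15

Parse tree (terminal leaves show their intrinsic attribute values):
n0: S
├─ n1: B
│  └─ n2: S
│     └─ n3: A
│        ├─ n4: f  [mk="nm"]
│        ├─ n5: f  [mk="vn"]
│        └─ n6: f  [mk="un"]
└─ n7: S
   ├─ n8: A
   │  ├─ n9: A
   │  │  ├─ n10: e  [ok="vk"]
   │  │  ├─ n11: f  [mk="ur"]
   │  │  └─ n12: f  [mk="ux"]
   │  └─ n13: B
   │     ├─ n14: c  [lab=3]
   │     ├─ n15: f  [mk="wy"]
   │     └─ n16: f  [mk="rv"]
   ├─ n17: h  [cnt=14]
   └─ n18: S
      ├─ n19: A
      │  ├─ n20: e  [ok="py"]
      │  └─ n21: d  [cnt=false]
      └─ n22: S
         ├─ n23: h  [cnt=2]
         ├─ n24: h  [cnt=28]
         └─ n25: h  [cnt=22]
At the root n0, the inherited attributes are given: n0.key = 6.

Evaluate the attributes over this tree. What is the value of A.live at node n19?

-4

1. n0.key = 6  [given at root]
2. n1.wid = "nr"  ["nr"]
3. n2.key = 0  [len(B.wid) - 2]
4. n3.live = 24  [S.key * 3 + 24]
5. n4.mk = "nm"  [terminal]
6. n5.mk = "vn"  [terminal]
7. n6.mk = "un"  [terminal]
8. n3.env = false  [A.live > 24]
9. n2.cnt = 27  [S.key + 27]
10. n2.tag = 24  [S.key + 24]
11. n1.cnt = "ru"  ["ru"]
12. n7.key = 27  [S₀.key + 21]
13. n8.live = -8  [S₀.key - 35]
14. n9.live = 29  [A₀.live * -2 + 13]
15. n10.ok = "vk"  [terminal]
16. n11.mk = "ur"  [terminal]
17. n12.mk = "ux"  [terminal]
18. n9.env = false  [A.live > 29]
19. n13.wid = "zm"  ["zm"]
20. n14.lab = 3  [terminal]
21. n15.mk = "wy"  [terminal]
22. n16.mk = "rv"  [terminal]
23. n13.cnt = "zmwy"  [B.wid ++ f₀.mk]
24. n8.env = true  [A₁.env == false]
25. n17.cnt = 14  [terminal]
26. n18.key = 12  [S₀.key + h.cnt - 29]
27. n19.live = -4  [S₀.key * -2 + 20]
28. n20.ok = "py"  [terminal]
29. n21.cnt = false  [terminal]
30. n19.env = false  [A.live > -4]
31. n22.key = 1  [1]
32. n23.cnt = 2  [terminal]
33. n24.cnt = 28  [terminal]
34. n25.cnt = 22  [terminal]
35. n22.cnt = -7  [h₁.cnt - 35]
36. n22.tag = 19  [h₀.cnt * 2 + 15]
37. n18.cnt = 24  [24]
38. n18.tag = 0  [S₀.key * -1 + 12]
39. n7.cnt = 7  [7]
40. n7.tag = 9  [S₀.key + h.cnt - 32]
41. n0.cnt = 17  [S₁.tag + 8]
42. n0.tag = 4  [S₀.key - 2]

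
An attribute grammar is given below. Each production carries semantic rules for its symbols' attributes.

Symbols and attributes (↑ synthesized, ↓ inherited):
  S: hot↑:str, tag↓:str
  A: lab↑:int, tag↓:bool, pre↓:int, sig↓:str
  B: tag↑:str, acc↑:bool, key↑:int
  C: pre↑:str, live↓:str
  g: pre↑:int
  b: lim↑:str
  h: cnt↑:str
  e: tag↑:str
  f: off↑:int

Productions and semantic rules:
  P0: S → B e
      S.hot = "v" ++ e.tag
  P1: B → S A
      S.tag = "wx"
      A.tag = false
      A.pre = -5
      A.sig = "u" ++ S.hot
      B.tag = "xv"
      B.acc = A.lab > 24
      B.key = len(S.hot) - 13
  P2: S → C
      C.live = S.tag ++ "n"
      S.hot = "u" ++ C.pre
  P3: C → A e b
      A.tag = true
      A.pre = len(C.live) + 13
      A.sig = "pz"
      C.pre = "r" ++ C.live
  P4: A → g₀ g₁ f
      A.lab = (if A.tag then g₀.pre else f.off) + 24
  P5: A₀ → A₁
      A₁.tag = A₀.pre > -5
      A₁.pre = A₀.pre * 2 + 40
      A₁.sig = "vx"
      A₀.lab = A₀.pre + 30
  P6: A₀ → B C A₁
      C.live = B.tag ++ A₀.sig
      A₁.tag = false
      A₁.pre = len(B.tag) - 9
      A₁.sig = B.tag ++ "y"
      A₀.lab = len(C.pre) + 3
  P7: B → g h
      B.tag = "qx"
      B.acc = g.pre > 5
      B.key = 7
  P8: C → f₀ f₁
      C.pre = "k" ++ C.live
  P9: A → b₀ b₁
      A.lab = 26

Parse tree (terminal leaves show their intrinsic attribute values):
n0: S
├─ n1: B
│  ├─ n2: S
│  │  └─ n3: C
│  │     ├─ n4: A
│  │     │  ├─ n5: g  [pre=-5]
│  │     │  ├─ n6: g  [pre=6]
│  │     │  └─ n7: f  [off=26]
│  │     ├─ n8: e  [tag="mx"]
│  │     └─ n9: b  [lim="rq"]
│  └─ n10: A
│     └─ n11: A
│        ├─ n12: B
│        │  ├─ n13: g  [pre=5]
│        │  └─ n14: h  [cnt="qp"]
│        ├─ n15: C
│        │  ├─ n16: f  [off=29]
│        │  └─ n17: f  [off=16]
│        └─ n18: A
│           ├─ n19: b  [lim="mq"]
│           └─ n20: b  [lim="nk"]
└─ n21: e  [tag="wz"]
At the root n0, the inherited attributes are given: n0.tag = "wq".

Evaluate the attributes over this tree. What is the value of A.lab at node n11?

8

1. n0.tag = "wq"  [given at root]
2. n2.tag = "wx"  ["wx"]
3. n3.live = "wxn"  [S.tag ++ "n"]
4. n4.tag = true  [true]
5. n4.pre = 16  [len(C.live) + 13]
6. n4.sig = "pz"  ["pz"]
7. n5.pre = -5  [terminal]
8. n6.pre = 6  [terminal]
9. n7.off = 26  [terminal]
10. n4.lab = 19  [(if A.tag then g₀.pre else f.off) + 24]
11. n8.tag = "mx"  [terminal]
12. n9.lim = "rq"  [terminal]
13. n3.pre = "rwxn"  ["r" ++ C.live]
14. n2.hot = "urwxn"  ["u" ++ C.pre]
15. n10.tag = false  [false]
16. n10.pre = -5  [-5]
17. n10.sig = "uurwxn"  ["u" ++ S.hot]
18. n11.tag = false  [A₀.pre > -5]
19. n11.pre = 30  [A₀.pre * 2 + 40]
20. n11.sig = "vx"  ["vx"]
21. n13.pre = 5  [terminal]
22. n14.cnt = "qp"  [terminal]
23. n12.tag = "qx"  ["qx"]
24. n12.acc = false  [g.pre > 5]
25. n12.key = 7  [7]
26. n15.live = "qxvx"  [B.tag ++ A₀.sig]
27. n16.off = 29  [terminal]
28. n17.off = 16  [terminal]
29. n15.pre = "kqxvx"  ["k" ++ C.live]
30. n18.tag = false  [false]
31. n18.pre = -7  [len(B.tag) - 9]
32. n18.sig = "qxy"  [B.tag ++ "y"]
33. n19.lim = "mq"  [terminal]
34. n20.lim = "nk"  [terminal]
35. n18.lab = 26  [26]
36. n11.lab = 8  [len(C.pre) + 3]
37. n10.lab = 25  [A₀.pre + 30]
38. n1.tag = "xv"  ["xv"]
39. n1.acc = true  [A.lab > 24]
40. n1.key = -8  [len(S.hot) - 13]
41. n21.tag = "wz"  [terminal]
42. n0.hot = "vwz"  ["v" ++ e.tag]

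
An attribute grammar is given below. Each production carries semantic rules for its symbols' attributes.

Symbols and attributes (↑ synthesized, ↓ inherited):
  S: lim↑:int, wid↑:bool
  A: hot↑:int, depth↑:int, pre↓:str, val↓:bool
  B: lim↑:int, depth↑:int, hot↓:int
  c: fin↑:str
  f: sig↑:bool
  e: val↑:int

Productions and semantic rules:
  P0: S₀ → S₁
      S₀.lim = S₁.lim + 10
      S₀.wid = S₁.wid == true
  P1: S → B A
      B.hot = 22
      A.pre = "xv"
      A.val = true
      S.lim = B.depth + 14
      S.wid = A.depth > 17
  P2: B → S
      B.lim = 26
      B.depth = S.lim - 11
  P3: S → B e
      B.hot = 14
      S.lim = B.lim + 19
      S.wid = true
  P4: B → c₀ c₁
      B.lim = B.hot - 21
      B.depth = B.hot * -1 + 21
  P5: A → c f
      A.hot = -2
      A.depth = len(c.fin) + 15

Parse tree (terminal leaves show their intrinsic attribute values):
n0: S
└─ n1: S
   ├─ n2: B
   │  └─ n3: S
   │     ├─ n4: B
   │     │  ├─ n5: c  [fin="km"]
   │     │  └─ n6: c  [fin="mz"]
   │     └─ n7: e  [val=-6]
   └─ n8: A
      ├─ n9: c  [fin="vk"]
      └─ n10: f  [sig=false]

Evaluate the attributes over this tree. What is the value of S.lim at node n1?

1. n2.hot = 22  [22]
2. n4.hot = 14  [14]
3. n5.fin = "km"  [terminal]
4. n6.fin = "mz"  [terminal]
5. n4.lim = -7  [B.hot - 21]
6. n4.depth = 7  [B.hot * -1 + 21]
7. n7.val = -6  [terminal]
8. n3.lim = 12  [B.lim + 19]
9. n3.wid = true  [true]
10. n2.lim = 26  [26]
11. n2.depth = 1  [S.lim - 11]
12. n8.pre = "xv"  ["xv"]
13. n8.val = true  [true]
14. n9.fin = "vk"  [terminal]
15. n10.sig = false  [terminal]
16. n8.hot = -2  [-2]
17. n8.depth = 17  [len(c.fin) + 15]
18. n1.lim = 15  [B.depth + 14]
19. n1.wid = false  [A.depth > 17]
20. n0.lim = 25  [S₁.lim + 10]
21. n0.wid = false  [S₁.wid == true]

15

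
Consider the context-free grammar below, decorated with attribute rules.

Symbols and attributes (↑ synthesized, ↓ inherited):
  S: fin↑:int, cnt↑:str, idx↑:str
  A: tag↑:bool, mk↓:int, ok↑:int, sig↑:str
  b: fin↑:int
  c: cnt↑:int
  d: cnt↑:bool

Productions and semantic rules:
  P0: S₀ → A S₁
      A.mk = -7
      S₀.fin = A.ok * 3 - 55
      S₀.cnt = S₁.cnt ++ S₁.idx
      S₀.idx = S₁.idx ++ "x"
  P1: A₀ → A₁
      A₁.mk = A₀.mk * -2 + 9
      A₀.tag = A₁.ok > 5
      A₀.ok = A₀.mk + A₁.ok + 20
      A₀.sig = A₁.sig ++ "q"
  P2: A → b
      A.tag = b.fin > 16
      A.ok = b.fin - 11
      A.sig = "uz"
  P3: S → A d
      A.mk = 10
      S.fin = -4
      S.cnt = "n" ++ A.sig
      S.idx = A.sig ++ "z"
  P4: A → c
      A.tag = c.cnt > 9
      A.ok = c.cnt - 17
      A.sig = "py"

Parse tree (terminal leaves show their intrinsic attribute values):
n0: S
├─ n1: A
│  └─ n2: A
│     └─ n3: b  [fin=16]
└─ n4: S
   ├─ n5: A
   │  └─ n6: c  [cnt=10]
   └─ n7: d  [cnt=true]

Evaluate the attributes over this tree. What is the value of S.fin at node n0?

1. n1.mk = -7  [-7]
2. n2.mk = 23  [A₀.mk * -2 + 9]
3. n3.fin = 16  [terminal]
4. n2.tag = false  [b.fin > 16]
5. n2.ok = 5  [b.fin - 11]
6. n2.sig = "uz"  ["uz"]
7. n1.tag = false  [A₁.ok > 5]
8. n1.ok = 18  [A₀.mk + A₁.ok + 20]
9. n1.sig = "uzq"  [A₁.sig ++ "q"]
10. n5.mk = 10  [10]
11. n6.cnt = 10  [terminal]
12. n5.tag = true  [c.cnt > 9]
13. n5.ok = -7  [c.cnt - 17]
14. n5.sig = "py"  ["py"]
15. n7.cnt = true  [terminal]
16. n4.fin = -4  [-4]
17. n4.cnt = "npy"  ["n" ++ A.sig]
18. n4.idx = "pyz"  [A.sig ++ "z"]
19. n0.fin = -1  [A.ok * 3 - 55]
20. n0.cnt = "npypyz"  [S₁.cnt ++ S₁.idx]
21. n0.idx = "pyzx"  [S₁.idx ++ "x"]

-1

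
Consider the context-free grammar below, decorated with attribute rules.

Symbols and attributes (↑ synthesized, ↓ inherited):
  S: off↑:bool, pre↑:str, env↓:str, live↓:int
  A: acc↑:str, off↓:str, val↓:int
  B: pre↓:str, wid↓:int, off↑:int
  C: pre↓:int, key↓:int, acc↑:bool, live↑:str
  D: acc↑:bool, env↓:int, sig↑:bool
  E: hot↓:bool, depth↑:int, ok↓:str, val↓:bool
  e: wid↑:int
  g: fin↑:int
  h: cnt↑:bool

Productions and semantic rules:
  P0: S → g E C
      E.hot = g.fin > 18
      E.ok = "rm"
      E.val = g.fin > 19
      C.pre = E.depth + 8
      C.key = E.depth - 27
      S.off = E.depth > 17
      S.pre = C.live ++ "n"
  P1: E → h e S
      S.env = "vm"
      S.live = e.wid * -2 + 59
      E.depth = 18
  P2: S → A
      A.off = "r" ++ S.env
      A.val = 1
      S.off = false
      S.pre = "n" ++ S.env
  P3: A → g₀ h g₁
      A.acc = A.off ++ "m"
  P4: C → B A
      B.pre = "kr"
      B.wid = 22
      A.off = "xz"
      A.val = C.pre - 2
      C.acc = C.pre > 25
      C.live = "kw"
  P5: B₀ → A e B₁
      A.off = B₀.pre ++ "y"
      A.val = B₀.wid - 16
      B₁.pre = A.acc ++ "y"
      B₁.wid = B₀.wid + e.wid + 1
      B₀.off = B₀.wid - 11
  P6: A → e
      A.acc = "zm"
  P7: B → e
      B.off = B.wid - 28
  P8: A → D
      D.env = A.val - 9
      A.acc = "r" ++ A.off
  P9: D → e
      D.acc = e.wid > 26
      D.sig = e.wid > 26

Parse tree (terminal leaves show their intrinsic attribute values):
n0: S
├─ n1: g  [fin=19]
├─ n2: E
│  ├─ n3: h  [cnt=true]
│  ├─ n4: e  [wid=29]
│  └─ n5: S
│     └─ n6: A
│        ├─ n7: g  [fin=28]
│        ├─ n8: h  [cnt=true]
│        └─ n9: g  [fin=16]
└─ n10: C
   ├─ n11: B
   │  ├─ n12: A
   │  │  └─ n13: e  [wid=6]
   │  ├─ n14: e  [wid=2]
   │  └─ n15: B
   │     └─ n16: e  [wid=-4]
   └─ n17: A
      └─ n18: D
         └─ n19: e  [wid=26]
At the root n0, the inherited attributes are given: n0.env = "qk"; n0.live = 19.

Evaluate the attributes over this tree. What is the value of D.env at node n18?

15

1. n0.env = "qk"  [given at root]
2. n0.live = 19  [given at root]
3. n1.fin = 19  [terminal]
4. n2.hot = true  [g.fin > 18]
5. n2.ok = "rm"  ["rm"]
6. n2.val = false  [g.fin > 19]
7. n3.cnt = true  [terminal]
8. n4.wid = 29  [terminal]
9. n5.env = "vm"  ["vm"]
10. n5.live = 1  [e.wid * -2 + 59]
11. n6.off = "rvm"  ["r" ++ S.env]
12. n6.val = 1  [1]
13. n7.fin = 28  [terminal]
14. n8.cnt = true  [terminal]
15. n9.fin = 16  [terminal]
16. n6.acc = "rvmm"  [A.off ++ "m"]
17. n5.off = false  [false]
18. n5.pre = "nvm"  ["n" ++ S.env]
19. n2.depth = 18  [18]
20. n10.pre = 26  [E.depth + 8]
21. n10.key = -9  [E.depth - 27]
22. n11.pre = "kr"  ["kr"]
23. n11.wid = 22  [22]
24. n12.off = "kry"  [B₀.pre ++ "y"]
25. n12.val = 6  [B₀.wid - 16]
26. n13.wid = 6  [terminal]
27. n12.acc = "zm"  ["zm"]
28. n14.wid = 2  [terminal]
29. n15.pre = "zmy"  [A.acc ++ "y"]
30. n15.wid = 25  [B₀.wid + e.wid + 1]
31. n16.wid = -4  [terminal]
32. n15.off = -3  [B.wid - 28]
33. n11.off = 11  [B₀.wid - 11]
34. n17.off = "xz"  ["xz"]
35. n17.val = 24  [C.pre - 2]
36. n18.env = 15  [A.val - 9]
37. n19.wid = 26  [terminal]
38. n18.acc = false  [e.wid > 26]
39. n18.sig = false  [e.wid > 26]
40. n17.acc = "rxz"  ["r" ++ A.off]
41. n10.acc = true  [C.pre > 25]
42. n10.live = "kw"  ["kw"]
43. n0.off = true  [E.depth > 17]
44. n0.pre = "kwn"  [C.live ++ "n"]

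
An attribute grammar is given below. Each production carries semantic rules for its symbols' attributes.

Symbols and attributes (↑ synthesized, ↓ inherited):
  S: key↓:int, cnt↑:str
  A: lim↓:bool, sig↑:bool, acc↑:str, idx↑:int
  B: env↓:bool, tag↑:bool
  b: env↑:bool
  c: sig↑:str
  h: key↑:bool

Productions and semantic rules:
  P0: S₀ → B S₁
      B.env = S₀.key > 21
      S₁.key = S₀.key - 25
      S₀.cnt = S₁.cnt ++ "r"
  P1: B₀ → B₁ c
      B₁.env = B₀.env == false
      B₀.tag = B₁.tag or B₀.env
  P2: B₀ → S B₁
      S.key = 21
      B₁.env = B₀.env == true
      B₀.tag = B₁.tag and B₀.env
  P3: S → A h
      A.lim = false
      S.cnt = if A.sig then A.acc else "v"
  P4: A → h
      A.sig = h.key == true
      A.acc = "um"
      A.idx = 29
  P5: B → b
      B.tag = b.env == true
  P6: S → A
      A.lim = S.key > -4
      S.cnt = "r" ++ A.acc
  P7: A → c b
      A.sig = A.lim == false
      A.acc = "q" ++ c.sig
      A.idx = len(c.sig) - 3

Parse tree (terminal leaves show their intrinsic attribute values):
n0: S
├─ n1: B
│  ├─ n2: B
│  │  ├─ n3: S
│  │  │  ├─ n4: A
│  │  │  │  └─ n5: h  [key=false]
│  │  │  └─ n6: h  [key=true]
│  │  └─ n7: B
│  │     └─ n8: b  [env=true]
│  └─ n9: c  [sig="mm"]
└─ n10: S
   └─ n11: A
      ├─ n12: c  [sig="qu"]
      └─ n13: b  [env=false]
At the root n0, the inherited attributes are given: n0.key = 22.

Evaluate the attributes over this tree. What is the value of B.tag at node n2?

1. n0.key = 22  [given at root]
2. n1.env = true  [S₀.key > 21]
3. n2.env = false  [B₀.env == false]
4. n3.key = 21  [21]
5. n4.lim = false  [false]
6. n5.key = false  [terminal]
7. n4.sig = false  [h.key == true]
8. n4.acc = "um"  ["um"]
9. n4.idx = 29  [29]
10. n6.key = true  [terminal]
11. n3.cnt = "v"  [if A.sig then A.acc else "v"]
12. n7.env = false  [B₀.env == true]
13. n8.env = true  [terminal]
14. n7.tag = true  [b.env == true]
15. n2.tag = false  [B₁.tag and B₀.env]
16. n9.sig = "mm"  [terminal]
17. n1.tag = true  [B₁.tag or B₀.env]
18. n10.key = -3  [S₀.key - 25]
19. n11.lim = true  [S.key > -4]
20. n12.sig = "qu"  [terminal]
21. n13.env = false  [terminal]
22. n11.sig = false  [A.lim == false]
23. n11.acc = "qqu"  ["q" ++ c.sig]
24. n11.idx = -1  [len(c.sig) - 3]
25. n10.cnt = "rqqu"  ["r" ++ A.acc]
26. n0.cnt = "rqqur"  [S₁.cnt ++ "r"]

false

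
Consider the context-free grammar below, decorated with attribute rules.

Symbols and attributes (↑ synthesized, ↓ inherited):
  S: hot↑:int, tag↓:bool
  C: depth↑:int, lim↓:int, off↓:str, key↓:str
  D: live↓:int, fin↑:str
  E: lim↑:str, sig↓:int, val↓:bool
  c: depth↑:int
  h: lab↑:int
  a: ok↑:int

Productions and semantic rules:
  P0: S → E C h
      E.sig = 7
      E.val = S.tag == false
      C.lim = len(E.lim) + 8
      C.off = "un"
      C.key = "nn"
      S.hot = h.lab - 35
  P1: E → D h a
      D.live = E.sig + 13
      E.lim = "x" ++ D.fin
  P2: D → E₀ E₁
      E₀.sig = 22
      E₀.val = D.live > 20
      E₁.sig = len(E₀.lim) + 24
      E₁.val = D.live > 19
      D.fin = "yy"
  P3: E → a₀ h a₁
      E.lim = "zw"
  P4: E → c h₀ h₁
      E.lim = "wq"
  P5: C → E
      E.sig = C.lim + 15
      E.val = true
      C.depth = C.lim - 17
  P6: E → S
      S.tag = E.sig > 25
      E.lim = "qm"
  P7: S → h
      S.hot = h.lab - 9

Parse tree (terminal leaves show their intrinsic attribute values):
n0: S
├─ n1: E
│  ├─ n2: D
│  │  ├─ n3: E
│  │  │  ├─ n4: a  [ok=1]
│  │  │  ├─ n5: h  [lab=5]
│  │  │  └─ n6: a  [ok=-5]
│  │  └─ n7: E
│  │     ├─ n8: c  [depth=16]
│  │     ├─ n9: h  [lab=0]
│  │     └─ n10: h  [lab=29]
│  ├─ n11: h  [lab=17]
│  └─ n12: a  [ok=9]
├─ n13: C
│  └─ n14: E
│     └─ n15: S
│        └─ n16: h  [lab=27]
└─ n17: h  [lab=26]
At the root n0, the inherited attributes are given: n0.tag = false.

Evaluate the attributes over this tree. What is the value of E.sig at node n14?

1. n0.tag = false  [given at root]
2. n1.sig = 7  [7]
3. n1.val = true  [S.tag == false]
4. n2.live = 20  [E.sig + 13]
5. n3.sig = 22  [22]
6. n3.val = false  [D.live > 20]
7. n4.ok = 1  [terminal]
8. n5.lab = 5  [terminal]
9. n6.ok = -5  [terminal]
10. n3.lim = "zw"  ["zw"]
11. n7.sig = 26  [len(E₀.lim) + 24]
12. n7.val = true  [D.live > 19]
13. n8.depth = 16  [terminal]
14. n9.lab = 0  [terminal]
15. n10.lab = 29  [terminal]
16. n7.lim = "wq"  ["wq"]
17. n2.fin = "yy"  ["yy"]
18. n11.lab = 17  [terminal]
19. n12.ok = 9  [terminal]
20. n1.lim = "xyy"  ["x" ++ D.fin]
21. n13.lim = 11  [len(E.lim) + 8]
22. n13.off = "un"  ["un"]
23. n13.key = "nn"  ["nn"]
24. n14.sig = 26  [C.lim + 15]
25. n14.val = true  [true]
26. n15.tag = true  [E.sig > 25]
27. n16.lab = 27  [terminal]
28. n15.hot = 18  [h.lab - 9]
29. n14.lim = "qm"  ["qm"]
30. n13.depth = -6  [C.lim - 17]
31. n17.lab = 26  [terminal]
32. n0.hot = -9  [h.lab - 35]

26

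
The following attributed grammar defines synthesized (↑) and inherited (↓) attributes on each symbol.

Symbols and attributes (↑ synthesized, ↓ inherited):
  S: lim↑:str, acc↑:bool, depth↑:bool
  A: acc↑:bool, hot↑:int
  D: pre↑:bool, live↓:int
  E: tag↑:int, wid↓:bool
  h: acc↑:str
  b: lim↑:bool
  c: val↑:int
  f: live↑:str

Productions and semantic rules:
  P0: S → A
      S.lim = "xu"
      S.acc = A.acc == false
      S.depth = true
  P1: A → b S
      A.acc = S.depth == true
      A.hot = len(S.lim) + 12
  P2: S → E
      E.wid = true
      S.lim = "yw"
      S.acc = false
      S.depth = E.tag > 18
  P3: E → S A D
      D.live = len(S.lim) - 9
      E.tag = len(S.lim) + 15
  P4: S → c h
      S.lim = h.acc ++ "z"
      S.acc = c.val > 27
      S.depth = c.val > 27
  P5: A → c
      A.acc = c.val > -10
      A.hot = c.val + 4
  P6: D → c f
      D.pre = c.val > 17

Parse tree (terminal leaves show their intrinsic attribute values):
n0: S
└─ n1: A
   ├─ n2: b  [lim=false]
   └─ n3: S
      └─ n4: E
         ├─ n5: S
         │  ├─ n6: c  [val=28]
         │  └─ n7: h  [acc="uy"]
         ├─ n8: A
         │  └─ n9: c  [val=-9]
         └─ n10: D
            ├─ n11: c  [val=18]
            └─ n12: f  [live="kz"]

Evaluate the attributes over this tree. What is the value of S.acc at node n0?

true

1. n2.lim = false  [terminal]
2. n4.wid = true  [true]
3. n6.val = 28  [terminal]
4. n7.acc = "uy"  [terminal]
5. n5.lim = "uyz"  [h.acc ++ "z"]
6. n5.acc = true  [c.val > 27]
7. n5.depth = true  [c.val > 27]
8. n9.val = -9  [terminal]
9. n8.acc = true  [c.val > -10]
10. n8.hot = -5  [c.val + 4]
11. n10.live = -6  [len(S.lim) - 9]
12. n11.val = 18  [terminal]
13. n12.live = "kz"  [terminal]
14. n10.pre = true  [c.val > 17]
15. n4.tag = 18  [len(S.lim) + 15]
16. n3.lim = "yw"  ["yw"]
17. n3.acc = false  [false]
18. n3.depth = false  [E.tag > 18]
19. n1.acc = false  [S.depth == true]
20. n1.hot = 14  [len(S.lim) + 12]
21. n0.lim = "xu"  ["xu"]
22. n0.acc = true  [A.acc == false]
23. n0.depth = true  [true]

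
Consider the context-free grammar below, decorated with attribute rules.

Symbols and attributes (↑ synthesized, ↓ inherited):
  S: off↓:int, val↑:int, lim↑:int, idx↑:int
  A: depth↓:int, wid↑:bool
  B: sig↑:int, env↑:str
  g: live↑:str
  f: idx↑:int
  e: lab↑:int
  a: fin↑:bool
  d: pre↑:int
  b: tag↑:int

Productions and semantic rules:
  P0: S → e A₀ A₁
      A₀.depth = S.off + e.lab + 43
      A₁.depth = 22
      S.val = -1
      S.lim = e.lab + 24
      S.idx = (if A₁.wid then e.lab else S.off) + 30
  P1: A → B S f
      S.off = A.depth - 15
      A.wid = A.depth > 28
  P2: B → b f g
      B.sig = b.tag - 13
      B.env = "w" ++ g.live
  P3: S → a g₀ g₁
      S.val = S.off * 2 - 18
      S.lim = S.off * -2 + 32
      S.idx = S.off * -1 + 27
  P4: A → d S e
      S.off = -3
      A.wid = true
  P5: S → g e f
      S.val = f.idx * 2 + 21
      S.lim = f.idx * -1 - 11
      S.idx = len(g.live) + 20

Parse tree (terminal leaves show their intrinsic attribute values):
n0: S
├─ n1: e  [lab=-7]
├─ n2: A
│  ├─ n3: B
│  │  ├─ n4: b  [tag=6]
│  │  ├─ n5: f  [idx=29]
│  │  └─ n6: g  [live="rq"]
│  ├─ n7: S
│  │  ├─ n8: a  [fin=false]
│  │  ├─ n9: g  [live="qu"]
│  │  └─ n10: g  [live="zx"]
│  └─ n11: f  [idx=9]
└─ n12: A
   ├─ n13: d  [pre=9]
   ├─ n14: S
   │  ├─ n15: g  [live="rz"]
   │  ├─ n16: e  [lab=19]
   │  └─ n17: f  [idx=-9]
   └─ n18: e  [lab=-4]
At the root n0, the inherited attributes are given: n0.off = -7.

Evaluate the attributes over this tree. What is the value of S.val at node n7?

1. n0.off = -7  [given at root]
2. n1.lab = -7  [terminal]
3. n2.depth = 29  [S.off + e.lab + 43]
4. n4.tag = 6  [terminal]
5. n5.idx = 29  [terminal]
6. n6.live = "rq"  [terminal]
7. n3.sig = -7  [b.tag - 13]
8. n3.env = "wrq"  ["w" ++ g.live]
9. n7.off = 14  [A.depth - 15]
10. n8.fin = false  [terminal]
11. n9.live = "qu"  [terminal]
12. n10.live = "zx"  [terminal]
13. n7.val = 10  [S.off * 2 - 18]
14. n7.lim = 4  [S.off * -2 + 32]
15. n7.idx = 13  [S.off * -1 + 27]
16. n11.idx = 9  [terminal]
17. n2.wid = true  [A.depth > 28]
18. n12.depth = 22  [22]
19. n13.pre = 9  [terminal]
20. n14.off = -3  [-3]
21. n15.live = "rz"  [terminal]
22. n16.lab = 19  [terminal]
23. n17.idx = -9  [terminal]
24. n14.val = 3  [f.idx * 2 + 21]
25. n14.lim = -2  [f.idx * -1 - 11]
26. n14.idx = 22  [len(g.live) + 20]
27. n18.lab = -4  [terminal]
28. n12.wid = true  [true]
29. n0.val = -1  [-1]
30. n0.lim = 17  [e.lab + 24]
31. n0.idx = 23  [(if A₁.wid then e.lab else S.off) + 30]

10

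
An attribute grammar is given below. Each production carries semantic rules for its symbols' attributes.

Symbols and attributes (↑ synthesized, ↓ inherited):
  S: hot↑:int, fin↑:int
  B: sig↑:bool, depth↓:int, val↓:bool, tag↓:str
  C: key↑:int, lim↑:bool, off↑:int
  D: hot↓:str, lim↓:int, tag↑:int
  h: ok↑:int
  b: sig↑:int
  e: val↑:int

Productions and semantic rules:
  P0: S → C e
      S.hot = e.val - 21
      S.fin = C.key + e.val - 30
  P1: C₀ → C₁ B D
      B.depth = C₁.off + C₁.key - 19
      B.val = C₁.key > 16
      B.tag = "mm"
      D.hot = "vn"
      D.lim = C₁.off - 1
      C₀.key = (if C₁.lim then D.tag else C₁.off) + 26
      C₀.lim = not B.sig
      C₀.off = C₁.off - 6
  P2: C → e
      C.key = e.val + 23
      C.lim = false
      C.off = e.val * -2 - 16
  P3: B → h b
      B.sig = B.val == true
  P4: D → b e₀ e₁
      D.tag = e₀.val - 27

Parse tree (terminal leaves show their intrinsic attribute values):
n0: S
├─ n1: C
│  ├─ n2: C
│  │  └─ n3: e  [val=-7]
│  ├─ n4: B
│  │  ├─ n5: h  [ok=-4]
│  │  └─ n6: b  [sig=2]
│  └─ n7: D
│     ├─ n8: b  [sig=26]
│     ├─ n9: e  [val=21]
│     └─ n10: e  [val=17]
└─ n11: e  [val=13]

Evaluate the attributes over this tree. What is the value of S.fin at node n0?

1. n3.val = -7  [terminal]
2. n2.key = 16  [e.val + 23]
3. n2.lim = false  [false]
4. n2.off = -2  [e.val * -2 - 16]
5. n4.depth = -5  [C₁.off + C₁.key - 19]
6. n4.val = false  [C₁.key > 16]
7. n4.tag = "mm"  ["mm"]
8. n5.ok = -4  [terminal]
9. n6.sig = 2  [terminal]
10. n4.sig = false  [B.val == true]
11. n7.hot = "vn"  ["vn"]
12. n7.lim = -3  [C₁.off - 1]
13. n8.sig = 26  [terminal]
14. n9.val = 21  [terminal]
15. n10.val = 17  [terminal]
16. n7.tag = -6  [e₀.val - 27]
17. n1.key = 24  [(if C₁.lim then D.tag else C₁.off) + 26]
18. n1.lim = true  [not B.sig]
19. n1.off = -8  [C₁.off - 6]
20. n11.val = 13  [terminal]
21. n0.hot = -8  [e.val - 21]
22. n0.fin = 7  [C.key + e.val - 30]

7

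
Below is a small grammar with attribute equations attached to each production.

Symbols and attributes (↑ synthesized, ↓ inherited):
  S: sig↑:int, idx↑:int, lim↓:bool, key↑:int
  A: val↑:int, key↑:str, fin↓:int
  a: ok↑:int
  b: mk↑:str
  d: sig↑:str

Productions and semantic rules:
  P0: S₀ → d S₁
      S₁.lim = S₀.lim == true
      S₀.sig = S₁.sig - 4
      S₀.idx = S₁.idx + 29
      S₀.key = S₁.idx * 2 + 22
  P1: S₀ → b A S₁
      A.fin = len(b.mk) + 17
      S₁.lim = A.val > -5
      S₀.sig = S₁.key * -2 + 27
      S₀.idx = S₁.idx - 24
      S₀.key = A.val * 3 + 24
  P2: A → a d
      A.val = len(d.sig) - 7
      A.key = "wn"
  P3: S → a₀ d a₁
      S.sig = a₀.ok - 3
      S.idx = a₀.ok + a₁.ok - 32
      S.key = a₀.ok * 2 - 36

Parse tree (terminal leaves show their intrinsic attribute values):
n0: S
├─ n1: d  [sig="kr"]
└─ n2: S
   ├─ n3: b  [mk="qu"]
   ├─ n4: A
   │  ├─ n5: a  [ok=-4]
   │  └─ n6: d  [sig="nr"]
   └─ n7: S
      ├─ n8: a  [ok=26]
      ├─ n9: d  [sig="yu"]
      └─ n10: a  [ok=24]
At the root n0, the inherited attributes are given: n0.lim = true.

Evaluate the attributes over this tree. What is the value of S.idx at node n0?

1. n0.lim = true  [given at root]
2. n1.sig = "kr"  [terminal]
3. n2.lim = true  [S₀.lim == true]
4. n3.mk = "qu"  [terminal]
5. n4.fin = 19  [len(b.mk) + 17]
6. n5.ok = -4  [terminal]
7. n6.sig = "nr"  [terminal]
8. n4.val = -5  [len(d.sig) - 7]
9. n4.key = "wn"  ["wn"]
10. n7.lim = false  [A.val > -5]
11. n8.ok = 26  [terminal]
12. n9.sig = "yu"  [terminal]
13. n10.ok = 24  [terminal]
14. n7.sig = 23  [a₀.ok - 3]
15. n7.idx = 18  [a₀.ok + a₁.ok - 32]
16. n7.key = 16  [a₀.ok * 2 - 36]
17. n2.sig = -5  [S₁.key * -2 + 27]
18. n2.idx = -6  [S₁.idx - 24]
19. n2.key = 9  [A.val * 3 + 24]
20. n0.sig = -9  [S₁.sig - 4]
21. n0.idx = 23  [S₁.idx + 29]
22. n0.key = 10  [S₁.idx * 2 + 22]

23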